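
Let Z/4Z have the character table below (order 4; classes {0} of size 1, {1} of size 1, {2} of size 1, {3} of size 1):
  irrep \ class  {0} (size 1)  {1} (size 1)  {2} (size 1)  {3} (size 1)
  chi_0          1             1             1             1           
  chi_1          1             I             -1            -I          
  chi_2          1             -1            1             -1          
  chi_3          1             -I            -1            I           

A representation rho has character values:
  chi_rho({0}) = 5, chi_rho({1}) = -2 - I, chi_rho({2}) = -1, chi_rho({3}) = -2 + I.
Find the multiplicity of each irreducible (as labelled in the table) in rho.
Multiplicities: chi_0: 0, chi_1: 1, chi_2: 2, chi_3: 2.

Justification: Use <chi_rho, chi> = (1/|G|) sum_C |C| * chi_rho(C) * conj(chi(C)) with |G| = 4 for each irreducible chi in the table:
  <chi_rho, chi_0> = (1/4)[1*(5)*conj(1) + 1*(-2 - I)*conj(1) + 1*(-1)*conj(1) + 1*(-2 + I)*conj(1)]
      = (1/4)[(5) + (-2 - I) + (-1) + (-2 + I)] = 0/4 = 0
  <chi_rho, chi_1> = (1/4)[1*(5)*conj(1) + 1*(-2 - I)*conj(I) + 1*(-1)*conj(-1) + 1*(-2 + I)*conj(-I)]
      = (1/4)[(5) + (-1 + 2*I) + (1) + (-1 - 2*I)] = 4/4 = 1
  <chi_rho, chi_2> = (1/4)[1*(5)*conj(1) + 1*(-2 - I)*conj(-1) + 1*(-1)*conj(1) + 1*(-2 + I)*conj(-1)]
      = (1/4)[(5) + (2 + I) + (-1) + (2 - I)] = 8/4 = 2
  <chi_rho, chi_3> = (1/4)[1*(5)*conj(1) + 1*(-2 - I)*conj(-I) + 1*(-1)*conj(-1) + 1*(-2 + I)*conj(I)]
      = (1/4)[(5) + (1 - 2*I) + (1) + (1 + 2*I)] = 8/4 = 2
(Exp terms are combined using exp(i*s)*conj(exp(i*t)) = exp(i*(s-t)), and sums of them are collapsed using the identity that for every m > 1 the m distinct m-th roots of unity sum to 0, e.g. 1 + exp(2*I*pi/3) + exp(-2*I*pi/3) = 0.)
Dimension check: dim(rho) = sum (mult * dim) = 0*1 + 1*1 + 2*1 + 2*1 = 5 = chi_rho(e) = 5.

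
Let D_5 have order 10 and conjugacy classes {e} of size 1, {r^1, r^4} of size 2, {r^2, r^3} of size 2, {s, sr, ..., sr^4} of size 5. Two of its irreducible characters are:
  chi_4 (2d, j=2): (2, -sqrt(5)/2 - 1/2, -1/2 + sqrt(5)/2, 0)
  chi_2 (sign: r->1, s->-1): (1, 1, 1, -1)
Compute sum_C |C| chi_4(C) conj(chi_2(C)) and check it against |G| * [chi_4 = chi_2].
Sum = 0; so <chi_4, chi_2> = 0 (distinct irreducibles are orthogonal).

Argument: Compute term by term over conjugacy classes (|C| * chi_4(C) * conj(chi_2(C))):
  1*(2)*conj(1) + 2*(-sqrt(5)/2 - 1/2)*conj(1) + 2*(-1/2 + sqrt(5)/2)*conj(1) + 5*(0)*conj(-1)
  = (2) + (-sqrt(5) - 1) + (-1 + sqrt(5)) + (0)
  = 0.
Dividing by |G| = 10 gives 0/10 = 0, matching the row-orthogonality relation <chi_4, chi_2> = [chi_4 = chi_2].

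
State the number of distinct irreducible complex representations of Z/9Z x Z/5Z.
45

Explanation: The number of irreducible complex representations of a finite group equals its number of conjugacy classes. Z/9Z x Z/5Z is abelian of order 45, so every element is its own conjugacy class: 45 classes, so Z/9Z x Z/5Z (order 45) has exactly 45 irreducible complex representations.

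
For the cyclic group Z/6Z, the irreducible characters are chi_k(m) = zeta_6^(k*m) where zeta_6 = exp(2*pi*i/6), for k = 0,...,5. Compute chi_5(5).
chi_5(5) = zeta_6^25 = exp(I*pi/3)

Argument: chi_5(5) = zeta_6^(5*5) = zeta_6^25. Since zeta_6^6 = 1, this equals zeta_6^1 = exp(2*pi*i*1/6) = exp(I*pi/3).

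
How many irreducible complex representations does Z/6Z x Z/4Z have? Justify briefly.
24

Reasoning: The number of irreducible complex representations of a finite group equals its number of conjugacy classes. Z/6Z x Z/4Z is abelian of order 24, so every element is its own conjugacy class: 24 classes, so Z/6Z x Z/4Z (order 24) has exactly 24 irreducible complex representations.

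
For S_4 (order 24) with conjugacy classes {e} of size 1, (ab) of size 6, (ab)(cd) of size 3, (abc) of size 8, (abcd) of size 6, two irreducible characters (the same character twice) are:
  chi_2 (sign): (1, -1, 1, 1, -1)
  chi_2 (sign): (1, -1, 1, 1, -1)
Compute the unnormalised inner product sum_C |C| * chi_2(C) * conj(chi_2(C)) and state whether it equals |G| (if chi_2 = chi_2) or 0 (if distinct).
Sum = 24 = |G| = 24; so <chi_2, chi_2> = 1 (norm-1 confirms irreducibility).

Derivation: Compute term by term over conjugacy classes (|C| * chi_2(C) * conj(chi_2(C))):
  1*(1)*conj(1) + 6*(-1)*conj(-1) + 3*(1)*conj(1) + 8*(1)*conj(1) + 6*(-1)*conj(-1)
  = (1) + (6) + (3) + (8) + (6)
  = 24.
Dividing by |G| = 24 gives 24/24 = 1, matching the row-orthogonality relation <chi_2, chi_2> = [chi_2 = chi_2].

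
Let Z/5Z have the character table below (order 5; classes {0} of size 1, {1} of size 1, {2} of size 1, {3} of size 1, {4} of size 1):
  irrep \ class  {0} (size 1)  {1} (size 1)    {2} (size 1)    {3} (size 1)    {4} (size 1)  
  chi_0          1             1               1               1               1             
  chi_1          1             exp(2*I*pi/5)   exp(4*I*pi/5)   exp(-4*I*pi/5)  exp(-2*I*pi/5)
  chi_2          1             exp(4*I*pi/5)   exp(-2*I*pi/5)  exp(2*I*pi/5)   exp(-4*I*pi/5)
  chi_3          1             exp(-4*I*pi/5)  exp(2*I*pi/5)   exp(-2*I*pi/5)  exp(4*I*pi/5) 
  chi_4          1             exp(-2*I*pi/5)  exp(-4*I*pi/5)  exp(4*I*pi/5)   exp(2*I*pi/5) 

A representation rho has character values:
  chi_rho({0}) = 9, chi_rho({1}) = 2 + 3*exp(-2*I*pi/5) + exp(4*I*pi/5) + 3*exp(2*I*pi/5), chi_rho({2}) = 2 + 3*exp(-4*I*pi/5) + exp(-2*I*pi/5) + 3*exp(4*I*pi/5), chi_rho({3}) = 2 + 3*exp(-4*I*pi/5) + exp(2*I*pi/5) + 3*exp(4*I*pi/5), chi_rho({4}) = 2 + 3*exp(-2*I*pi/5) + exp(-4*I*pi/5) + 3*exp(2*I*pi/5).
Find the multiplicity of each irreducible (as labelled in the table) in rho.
Multiplicities: chi_0: 2, chi_1: 3, chi_2: 1, chi_3: 0, chi_4: 3.

Working: Use <chi_rho, chi> = (1/|G|) sum_C |C| * chi_rho(C) * conj(chi(C)) with |G| = 5 for each irreducible chi in the table:
  <chi_rho, chi_0> = (1/5)[1*(9)*conj(1) + 1*(2 + 3*exp(-2*I*pi/5) + exp(4*I*pi/5) + 3*exp(2*I*pi/5))*conj(1) + 1*(2 + 3*exp(-4*I*pi/5) + exp(-2*I*pi/5) + 3*exp(4*I*pi/5))*conj(1) + 1*(2 + 3*exp(-4*I*pi/5) + exp(2*I*pi/5) + 3*exp(4*I*pi/5))*conj(1) + 1*(2 + 3*exp(-2*I*pi/5) + exp(-4*I*pi/5) + 3*exp(2*I*pi/5))*conj(1)]
      = (1/5)[(9) + (2 + 3*exp(-2*I*pi/5) + exp(4*I*pi/5) + 3*exp(2*I*pi/5)) + (2 + 3*exp(-4*I*pi/5) + exp(-2*I*pi/5) + 3*exp(4*I*pi/5)) + (2 + 3*exp(-4*I*pi/5) + exp(2*I*pi/5) + 3*exp(4*I*pi/5)) + (2 + 3*exp(-2*I*pi/5) + exp(-4*I*pi/5) + 3*exp(2*I*pi/5))] = 10/5 = 2
  <chi_rho, chi_1> = (1/5)[1*(9)*conj(1) + 1*(2 + 3*exp(-2*I*pi/5) + exp(4*I*pi/5) + 3*exp(2*I*pi/5))*conj(exp(2*I*pi/5)) + 1*(2 + 3*exp(-4*I*pi/5) + exp(-2*I*pi/5) + 3*exp(4*I*pi/5))*conj(exp(4*I*pi/5)) + 1*(2 + 3*exp(-4*I*pi/5) + exp(2*I*pi/5) + 3*exp(4*I*pi/5))*conj(exp(-4*I*pi/5)) + 1*(2 + 3*exp(-2*I*pi/5) + exp(-4*I*pi/5) + 3*exp(2*I*pi/5))*conj(exp(-2*I*pi/5))]
      = (1/5)[(9) + (3 + 2*exp(-2*I*pi/5) + 3*exp(-4*I*pi/5) + exp(2*I*pi/5)) + (3 + 2*exp(-4*I*pi/5) + exp(4*I*pi/5) + 3*exp(2*I*pi/5)) + (3 + 3*exp(-2*I*pi/5) + exp(-4*I*pi/5) + 2*exp(4*I*pi/5)) + (3 + exp(-2*I*pi/5) + 3*exp(4*I*pi/5) + 2*exp(2*I*pi/5))] = 15/5 = 3
  <chi_rho, chi_2> = (1/5)[1*(9)*conj(1) + 1*(2 + 3*exp(-2*I*pi/5) + exp(4*I*pi/5) + 3*exp(2*I*pi/5))*conj(exp(4*I*pi/5)) + 1*(2 + 3*exp(-4*I*pi/5) + exp(-2*I*pi/5) + 3*exp(4*I*pi/5))*conj(exp(-2*I*pi/5)) + 1*(2 + 3*exp(-4*I*pi/5) + exp(2*I*pi/5) + 3*exp(4*I*pi/5))*conj(exp(2*I*pi/5)) + 1*(2 + 3*exp(-2*I*pi/5) + exp(-4*I*pi/5) + 3*exp(2*I*pi/5))*conj(exp(-4*I*pi/5))]
      = (1/5)[(9) + (1 + 3*exp(-2*I*pi/5) + 2*exp(-4*I*pi/5) + 3*exp(4*I*pi/5)) + (1 + 3*exp(-2*I*pi/5) + 3*exp(-4*I*pi/5) + 2*exp(2*I*pi/5)) + (1 + 2*exp(-2*I*pi/5) + 3*exp(4*I*pi/5) + 3*exp(2*I*pi/5)) + (1 + 3*exp(-4*I*pi/5) + 2*exp(4*I*pi/5) + 3*exp(2*I*pi/5))] = 5/5 = 1
  <chi_rho, chi_3> = (1/5)[1*(9)*conj(1) + 1*(2 + 3*exp(-2*I*pi/5) + exp(4*I*pi/5) + 3*exp(2*I*pi/5))*conj(exp(-4*I*pi/5)) + 1*(2 + 3*exp(-4*I*pi/5) + exp(-2*I*pi/5) + 3*exp(4*I*pi/5))*conj(exp(2*I*pi/5)) + 1*(2 + 3*exp(-4*I*pi/5) + exp(2*I*pi/5) + 3*exp(4*I*pi/5))*conj(exp(-2*I*pi/5)) + 1*(2 + 3*exp(-2*I*pi/5) + exp(-4*I*pi/5) + 3*exp(2*I*pi/5))*conj(exp(4*I*pi/5))]
      = (1/5)[(9) + (3*exp(-4*I*pi/5) + exp(-2*I*pi/5) + 2*exp(4*I*pi/5) + 3*exp(2*I*pi/5)) + (2*exp(-2*I*pi/5) + exp(-4*I*pi/5) + 3*exp(4*I*pi/5) + 3*exp(2*I*pi/5)) + (3*exp(-2*I*pi/5) + 3*exp(-4*I*pi/5) + exp(4*I*pi/5) + 2*exp(2*I*pi/5)) + (3*exp(-2*I*pi/5) + 2*exp(-4*I*pi/5) + exp(2*I*pi/5) + 3*exp(4*I*pi/5))] = 0/5 = 0
  <chi_rho, chi_4> = (1/5)[1*(9)*conj(1) + 1*(2 + 3*exp(-2*I*pi/5) + exp(4*I*pi/5) + 3*exp(2*I*pi/5))*conj(exp(-2*I*pi/5)) + 1*(2 + 3*exp(-4*I*pi/5) + exp(-2*I*pi/5) + 3*exp(4*I*pi/5))*conj(exp(-4*I*pi/5)) + 1*(2 + 3*exp(-4*I*pi/5) + exp(2*I*pi/5) + 3*exp(4*I*pi/5))*conj(exp(4*I*pi/5)) + 1*(2 + 3*exp(-2*I*pi/5) + exp(-4*I*pi/5) + 3*exp(2*I*pi/5))*conj(exp(2*I*pi/5))]
      = (1/5)[(9) + (3 + exp(-4*I*pi/5) + 3*exp(4*I*pi/5) + 2*exp(2*I*pi/5)) + (3 + 3*exp(-2*I*pi/5) + exp(2*I*pi/5) + 2*exp(4*I*pi/5)) + (3 + 2*exp(-4*I*pi/5) + exp(-2*I*pi/5) + 3*exp(2*I*pi/5)) + (3 + 2*exp(-2*I*pi/5) + 3*exp(-4*I*pi/5) + exp(4*I*pi/5))] = 15/5 = 3
(Exp terms are combined using exp(i*s)*conj(exp(i*t)) = exp(i*(s-t)), and sums of them are collapsed using the identity that for every m > 1 the m distinct m-th roots of unity sum to 0, e.g. 1 + exp(2*I*pi/3) + exp(-2*I*pi/3) = 0.)
Dimension check: dim(rho) = sum (mult * dim) = 2*1 + 3*1 + 1*1 + 0*1 + 3*1 = 9 = chi_rho(e) = 9.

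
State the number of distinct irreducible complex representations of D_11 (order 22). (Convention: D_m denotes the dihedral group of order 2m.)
7

Explanation: The number of irreducible complex representations of a finite group equals its number of conjugacy classes. D_11 has 7 conjugacy classes ((n+3)/2 for n odd), so D_11 (order 22) has exactly 7 irreducible complex representations.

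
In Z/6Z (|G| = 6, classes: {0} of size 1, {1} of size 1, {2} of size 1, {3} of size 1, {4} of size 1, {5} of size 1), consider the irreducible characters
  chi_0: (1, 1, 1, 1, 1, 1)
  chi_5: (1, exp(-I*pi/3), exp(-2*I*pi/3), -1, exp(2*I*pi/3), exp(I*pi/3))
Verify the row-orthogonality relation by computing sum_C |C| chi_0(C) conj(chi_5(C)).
Sum = 0; so <chi_0, chi_5> = 0 (distinct irreducibles are orthogonal).

Working: Compute term by term over conjugacy classes (|C| * chi_0(C) * conj(chi_5(C))):
  1*(1)*conj(1) + 1*(1)*conj(exp(-I*pi/3)) + 1*(1)*conj(exp(-2*I*pi/3)) + 1*(1)*conj(-1) + 1*(1)*conj(exp(2*I*pi/3)) + 1*(1)*conj(exp(I*pi/3))
  = (1) + (exp(I*pi/3)) + (exp(2*I*pi/3)) + (-1) + (exp(-2*I*pi/3)) + (exp(-I*pi/3))
  = 0.
(Exp terms are combined using exp(i*s)*conj(exp(i*t)) = exp(i*(s-t)), and sums of them are collapsed using the identity that for every m > 1 the m distinct m-th roots of unity sum to 0, e.g. 1 + exp(2*I*pi/3) + exp(-2*I*pi/3) = 0.)
Dividing by |G| = 6 gives 0/6 = 0, matching the row-orthogonality relation <chi_0, chi_5> = [chi_0 = chi_5].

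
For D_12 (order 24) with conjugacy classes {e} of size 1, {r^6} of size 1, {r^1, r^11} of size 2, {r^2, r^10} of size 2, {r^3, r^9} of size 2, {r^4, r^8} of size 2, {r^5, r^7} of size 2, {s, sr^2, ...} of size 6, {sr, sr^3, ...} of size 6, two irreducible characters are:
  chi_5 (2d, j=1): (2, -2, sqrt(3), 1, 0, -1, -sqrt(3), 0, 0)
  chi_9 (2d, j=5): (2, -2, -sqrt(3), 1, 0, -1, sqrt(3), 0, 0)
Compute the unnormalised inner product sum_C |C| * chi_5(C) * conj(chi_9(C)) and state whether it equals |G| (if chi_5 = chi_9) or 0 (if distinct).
Sum = 0; so <chi_5, chi_9> = 0 (distinct irreducibles are orthogonal).

Derivation: Compute term by term over conjugacy classes (|C| * chi_5(C) * conj(chi_9(C))):
  1*(2)*conj(2) + 1*(-2)*conj(-2) + 2*(sqrt(3))*conj(-sqrt(3)) + 2*(1)*conj(1) + 2*(0)*conj(0) + 2*(-1)*conj(-1) + 2*(-sqrt(3))*conj(sqrt(3)) + 6*(0)*conj(0) + 6*(0)*conj(0)
  = (4) + (4) + (-6) + (2) + (0) + (2) + (-6) + (0) + (0)
  = 0.
Dividing by |G| = 24 gives 0/24 = 0, matching the row-orthogonality relation <chi_5, chi_9> = [chi_5 = chi_9].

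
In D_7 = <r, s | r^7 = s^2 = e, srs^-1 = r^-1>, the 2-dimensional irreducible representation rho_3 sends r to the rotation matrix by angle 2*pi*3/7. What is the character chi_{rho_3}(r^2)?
chi_{rho_3}(r^2) = 2*cos(2*pi*3*2/7) = 2*cos(2*pi/7)

Why: rho_3(r^2) is rotation by angle 2*pi*3*2/7, whose trace is 2*cos(2*pi*3*2/7) = 2*cos(2*pi/7).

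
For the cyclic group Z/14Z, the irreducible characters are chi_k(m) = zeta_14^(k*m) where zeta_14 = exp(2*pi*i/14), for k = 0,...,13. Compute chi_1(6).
chi_1(6) = zeta_14^6 = exp(6*I*pi/7)

Why: chi_1(6) = zeta_14^(1*6) = zeta_14^6. Since zeta_14^14 = 1, this equals zeta_14^6 = exp(2*pi*i*6/14) = exp(6*I*pi/7).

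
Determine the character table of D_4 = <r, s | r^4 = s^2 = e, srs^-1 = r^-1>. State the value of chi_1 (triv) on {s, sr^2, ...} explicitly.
Conjugacy classes: {e} of size 1, {r^2} of size 1, {r^1, r^3} of size 2, {s, sr^2, ...} of size 2, {sr, sr^3, ...} of size 2.
Character table:
  irrep \ class              {e} (size 1)  {r^2} (size 1)  {r^1, r^3} (size 2)  {s, sr^2, ...} (size 2)  {sr, sr^3, ...} (size 2)
  chi_1 (triv)               1             1               1                    1                        1                       
  chi_2 (sign: r->1, s->-1)  1             1               1                    -1                       -1                      
  chi_3 (r->-1, s->1)        1             1               -1                   1                        -1                      
  chi_4 (r->-1, s->-1)       1             1               -1                   -1                       1                       
  chi_5 (2d, j=1)            2             -2              0                    0                        0                       

Spot check: chi_1 (triv) on {s, sr^2, ...} = 1.

Details: D_4 has order 2*4 = 8 with 5 conjugacy classes, hence 5 irreducibles. Sum of squared dims 1 + 1 + 1 + 1 + 4 = 8 = |G|. Linear characters come from the abelianisation; the 2-dimensional irreps have character r^k -> 2*cos(2*pi*j*k/4), reflections -> 0.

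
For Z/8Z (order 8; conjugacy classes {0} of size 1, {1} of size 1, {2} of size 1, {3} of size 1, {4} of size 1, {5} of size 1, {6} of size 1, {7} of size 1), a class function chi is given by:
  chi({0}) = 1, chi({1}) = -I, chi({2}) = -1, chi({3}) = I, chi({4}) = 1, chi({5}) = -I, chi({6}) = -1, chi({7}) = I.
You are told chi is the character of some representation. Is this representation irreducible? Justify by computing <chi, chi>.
Irreducible: <chi, chi> = 1.

Justification: <chi, chi> = (1/|G|) sum_C |C| * |chi(C)|^2 = (1/8)[1*|1|^2 + 1*|-I|^2 + 1*|-1|^2 + 1*|I|^2 + 1*|1|^2 + 1*|-I|^2 + 1*|-1|^2 + 1*|I|^2]
  = (1/8)[(1) + (1) + (1) + (1) + (1) + (1) + (1) + (1)] = 8/8 = 1.
(Exp terms are combined using exp(i*s)*conj(exp(i*t)) = exp(i*(s-t)), and sums of them are collapsed using the identity that for every m > 1 the m distinct m-th roots of unity sum to 0, e.g. 1 + exp(2*I*pi/3) + exp(-2*I*pi/3) = 0.)
A character is irreducible iff <chi, chi> = 1, so this representation is irreducible.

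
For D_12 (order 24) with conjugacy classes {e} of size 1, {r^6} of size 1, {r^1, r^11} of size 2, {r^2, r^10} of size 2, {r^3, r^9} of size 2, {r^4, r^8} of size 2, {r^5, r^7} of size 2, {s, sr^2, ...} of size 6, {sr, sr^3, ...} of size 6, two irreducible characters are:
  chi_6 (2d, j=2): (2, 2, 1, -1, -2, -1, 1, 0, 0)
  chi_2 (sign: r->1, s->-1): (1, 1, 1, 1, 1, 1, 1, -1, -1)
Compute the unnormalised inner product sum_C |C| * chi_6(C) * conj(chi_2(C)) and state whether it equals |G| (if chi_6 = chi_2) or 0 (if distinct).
Sum = 0; so <chi_6, chi_2> = 0 (distinct irreducibles are orthogonal).

Justification: Compute term by term over conjugacy classes (|C| * chi_6(C) * conj(chi_2(C))):
  1*(2)*conj(1) + 1*(2)*conj(1) + 2*(1)*conj(1) + 2*(-1)*conj(1) + 2*(-2)*conj(1) + 2*(-1)*conj(1) + 2*(1)*conj(1) + 6*(0)*conj(-1) + 6*(0)*conj(-1)
  = (2) + (2) + (2) + (-2) + (-4) + (-2) + (2) + (0) + (0)
  = 0.
Dividing by |G| = 24 gives 0/24 = 0, matching the row-orthogonality relation <chi_6, chi_2> = [chi_6 = chi_2].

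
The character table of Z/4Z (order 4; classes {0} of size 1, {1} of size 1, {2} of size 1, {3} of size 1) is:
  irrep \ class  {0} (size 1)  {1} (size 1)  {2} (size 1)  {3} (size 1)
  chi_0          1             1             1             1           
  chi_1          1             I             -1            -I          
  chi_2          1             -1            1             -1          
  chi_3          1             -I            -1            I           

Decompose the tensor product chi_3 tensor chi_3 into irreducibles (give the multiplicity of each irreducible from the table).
chi_3 tensor chi_3 = chi_2 (all other irreducibles have multiplicity 0).

Justification: The character of a tensor product is the pointwise product (chi_3 * chi_3)(C) = chi_3(C) * chi_3(C):
  {0}: (1)*(1), {1}: (-I)*(-I), {2}: (-1)*(-1), {3}: (I)*(I)
so (chi_3 * chi_3) takes values
  {0} -> 1, {1} -> -1, {2} -> 1, {3} -> -1.
Now take the inner product of this character with each irreducible chi from the table, <chi_3*chi_3, chi> = (1/4) sum_C |C| (chi_3*chi_3)(C) conj(chi(C)):
  <chi_3*chi_3, chi_0> = (1/4)[1*(1)*conj(1) + 1*(-1)*conj(1) + 1*(1)*conj(1) + 1*(-1)*conj(1)]
      = (1/4)[(1) + (-1) + (1) + (-1)] = 0/4 = 0
  <chi_3*chi_3, chi_1> = (1/4)[1*(1)*conj(1) + 1*(-1)*conj(I) + 1*(1)*conj(-1) + 1*(-1)*conj(-I)]
      = (1/4)[(1) + (I) + (-1) + (-I)] = 0/4 = 0
  <chi_3*chi_3, chi_2> = (1/4)[1*(1)*conj(1) + 1*(-1)*conj(-1) + 1*(1)*conj(1) + 1*(-1)*conj(-1)]
      = (1/4)[(1) + (1) + (1) + (1)] = 4/4 = 1
  <chi_3*chi_3, chi_3> = (1/4)[1*(1)*conj(1) + 1*(-1)*conj(-I) + 1*(1)*conj(-1) + 1*(-1)*conj(I)]
      = (1/4)[(1) + (-I) + (-1) + (I)] = 0/4 = 0
(Exp terms are combined using exp(i*s)*conj(exp(i*t)) = exp(i*(s-t)), and sums of them are collapsed using the identity that for every m > 1 the m distinct m-th roots of unity sum to 0, e.g. 1 + exp(2*I*pi/3) + exp(-2*I*pi/3) = 0.)
Hence the multiplicities are chi_2: 1. Dimension check: dim(chi_3)*dim(chi_3) = 1*1 = 1 and sum (mult * dim) = 1*1 = 1.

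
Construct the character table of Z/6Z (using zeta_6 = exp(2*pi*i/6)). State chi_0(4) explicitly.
Character table of Z/6Z (irreps indexed chi_0,...,chi_5 with chi_k(m) = zeta_6^(k*m), zeta_6 = exp(2*pi*i/6)):
  irrep \ class  {0} (size 1)  {1} (size 1)    {2} (size 1)    {3} (size 1)  {4} (size 1)    {5} (size 1)  
  chi_0          1             1               1               1             1               1             
  chi_1          1             exp(I*pi/3)     exp(2*I*pi/3)   -1            exp(-2*I*pi/3)  exp(-I*pi/3)  
  chi_2          1             exp(2*I*pi/3)   exp(-2*I*pi/3)  1             exp(2*I*pi/3)   exp(-2*I*pi/3)
  chi_3          1             -1              1               -1            1               -1            
  chi_4          1             exp(-2*I*pi/3)  exp(2*I*pi/3)   1             exp(-2*I*pi/3)  exp(2*I*pi/3) 
  chi_5          1             exp(-I*pi/3)    exp(-2*I*pi/3)  -1            exp(2*I*pi/3)   exp(I*pi/3)   

Spot check: chi_0(4) = zeta_6^(0*4) = zeta_6^0 = 1.

Derivation: Z/6Z is abelian, so all 6 irreducible complex representations are 1-dimensional. They are given by chi_k(m) = zeta_6^(k*m) for k = 0,...,5. Row orthogonality: sum_m chi_k(m) conj(chi_l(m)) = 6 * [k = l].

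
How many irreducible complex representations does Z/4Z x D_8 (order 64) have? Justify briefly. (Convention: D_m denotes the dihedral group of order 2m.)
28

Derivation: The number of irreducible complex representations of a finite group equals its number of conjugacy classes. For a direct product, #classes(G x H) = #classes(G) * #classes(H). Z/4Z has 4 classes (abelian), D_8 has 7 classes, so 4 * 7 = 28, so Z/4Z x D_8 (order 64) has exactly 28 irreducible complex representations.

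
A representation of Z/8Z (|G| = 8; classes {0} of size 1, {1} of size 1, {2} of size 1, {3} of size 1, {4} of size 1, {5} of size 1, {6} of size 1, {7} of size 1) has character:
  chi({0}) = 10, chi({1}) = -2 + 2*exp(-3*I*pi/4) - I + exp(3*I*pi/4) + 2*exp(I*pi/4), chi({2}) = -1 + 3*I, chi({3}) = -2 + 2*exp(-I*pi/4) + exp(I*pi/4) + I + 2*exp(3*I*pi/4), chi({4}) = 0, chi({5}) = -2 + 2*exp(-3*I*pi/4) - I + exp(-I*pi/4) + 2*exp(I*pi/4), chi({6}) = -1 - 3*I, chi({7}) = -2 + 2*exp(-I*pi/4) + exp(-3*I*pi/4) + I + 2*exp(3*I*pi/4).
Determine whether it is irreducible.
Not irreducible (reducible): <chi, chi> = 18 > 1.

Details: <chi, chi> = (1/|G|) sum_C |C| * |chi(C)|^2 = (1/8)[1*|10|^2 + 1*|-2 + 2*exp(-3*I*pi/4) - I + exp(3*I*pi/4) + 2*exp(I*pi/4)|^2 + 1*|-1 + 3*I|^2 + 1*|-2 + 2*exp(-I*pi/4) + exp(I*pi/4) + I + 2*exp(3*I*pi/4)|^2 + 1*|0|^2 + 1*|-2 + 2*exp(-3*I*pi/4) - I + exp(-I*pi/4) + 2*exp(I*pi/4)|^2 + 1*|-1 - 3*I|^2 + 1*|-2 + 2*exp(-I*pi/4) + exp(-3*I*pi/4) + I + 2*exp(3*I*pi/4)|^2]
  = (1/8)[(100) + (6 - 6*exp(I*pi/4) - 4*exp(3*I*pi/4) - 3*exp(-I*pi/4) - 7*exp(-3*I*pi/4)) + (10) + (6 - 7*exp(I*pi/4) - 3*exp(3*I*pi/4) - 4*exp(-I*pi/4) - 6*exp(-3*I*pi/4)) + (0) + (6 - 7*exp(I*pi/4) - 3*exp(3*I*pi/4) - 4*exp(-I*pi/4) - 6*exp(-3*I*pi/4)) + (10) + (6 - 6*exp(I*pi/4) - 4*exp(3*I*pi/4) - 3*exp(-I*pi/4) - 7*exp(-3*I*pi/4))] = 144/8 = 18.
(Exp terms are combined using exp(i*s)*conj(exp(i*t)) = exp(i*(s-t)), and sums of them are collapsed using the identity that for every m > 1 the m distinct m-th roots of unity sum to 0, e.g. 1 + exp(2*I*pi/3) + exp(-2*I*pi/3) = 0.)
A character is irreducible iff <chi, chi> = 1, so this representation is reducible.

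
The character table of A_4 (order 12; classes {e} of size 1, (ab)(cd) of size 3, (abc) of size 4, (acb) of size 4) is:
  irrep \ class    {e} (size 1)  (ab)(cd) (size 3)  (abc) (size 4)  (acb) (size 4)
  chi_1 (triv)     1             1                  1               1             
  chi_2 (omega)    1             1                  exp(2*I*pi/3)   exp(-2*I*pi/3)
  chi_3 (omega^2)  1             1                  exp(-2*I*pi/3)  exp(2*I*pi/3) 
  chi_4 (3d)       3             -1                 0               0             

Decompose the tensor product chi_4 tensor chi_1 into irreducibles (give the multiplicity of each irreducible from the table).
chi_4 tensor chi_1 = chi_4 (all other irreducibles have multiplicity 0).

Derivation: The character of a tensor product is the pointwise product (chi_4 * chi_1)(C) = chi_4(C) * chi_1(C):
  {e}: (3)*(1), (ab)(cd): (-1)*(1), (abc): (0)*(1), (acb): (0)*(1)
so (chi_4 * chi_1) takes values
  {e} -> 3, (ab)(cd) -> -1, (abc) -> 0, (acb) -> 0.
Now take the inner product of this character with each irreducible chi from the table, <chi_4*chi_1, chi> = (1/12) sum_C |C| (chi_4*chi_1)(C) conj(chi(C)):
  <chi_4*chi_1, chi_1> = (1/12)[1*(3)*conj(1) + 3*(-1)*conj(1) + 4*(0)*conj(1) + 4*(0)*conj(1)]
      = (1/12)[(3) + (-3) + (0) + (0)] = 0/12 = 0
  <chi_4*chi_1, chi_2> = (1/12)[1*(3)*conj(1) + 3*(-1)*conj(1) + 4*(0)*conj(exp(2*I*pi/3)) + 4*(0)*conj(exp(-2*I*pi/3))]
      = (1/12)[(3) + (-3) + (0) + (0)] = 0/12 = 0
  <chi_4*chi_1, chi_3> = (1/12)[1*(3)*conj(1) + 3*(-1)*conj(1) + 4*(0)*conj(exp(-2*I*pi/3)) + 4*(0)*conj(exp(2*I*pi/3))]
      = (1/12)[(3) + (-3) + (0) + (0)] = 0/12 = 0
  <chi_4*chi_1, chi_4> = (1/12)[1*(3)*conj(3) + 3*(-1)*conj(-1) + 4*(0)*conj(0) + 4*(0)*conj(0)]
      = (1/12)[(9) + (3) + (0) + (0)] = 12/12 = 1
(Exp terms are combined using exp(i*s)*conj(exp(i*t)) = exp(i*(s-t)), and sums of them are collapsed using the identity that for every m > 1 the m distinct m-th roots of unity sum to 0, e.g. 1 + exp(2*I*pi/3) + exp(-2*I*pi/3) = 0.)
Hence the multiplicities are chi_4: 1. Dimension check: dim(chi_4)*dim(chi_1) = 3*1 = 3 and sum (mult * dim) = 1*3 = 3.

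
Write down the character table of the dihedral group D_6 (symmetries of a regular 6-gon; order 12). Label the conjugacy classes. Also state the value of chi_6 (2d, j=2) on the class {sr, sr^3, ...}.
Conjugacy classes: {e} of size 1, {r^3} of size 1, {r^1, r^5} of size 2, {r^2, r^4} of size 2, {s, sr^2, ...} of size 3, {sr, sr^3, ...} of size 3.
Character table:
  irrep \ class              {e} (size 1)  {r^3} (size 1)  {r^1, r^5} (size 2)  {r^2, r^4} (size 2)  {s, sr^2, ...} (size 3)  {sr, sr^3, ...} (size 3)
  chi_1 (triv)               1             1               1                    1                    1                        1                       
  chi_2 (sign: r->1, s->-1)  1             1               1                    1                    -1                       -1                      
  chi_3 (r->-1, s->1)        1             -1              -1                   1                    1                        -1                      
  chi_4 (r->-1, s->-1)       1             -1              -1                   1                    -1                       1                       
  chi_5 (2d, j=1)            2             -2              1                    -1                   0                        0                       
  chi_6 (2d, j=2)            2             2               -1                   -1                   0                        0                       

Spot check: chi_6 (2d, j=2) on {sr, sr^3, ...} = 0.

D_6 has order 2*6 = 12 with 6 conjugacy classes, hence 6 irreducibles. Sum of squared dims 1 + 1 + 1 + 1 + 4 + 4 = 12 = |G|. Linear characters come from the abelianisation; the 2-dimensional irreps have character r^k -> 2*cos(2*pi*j*k/6), reflections -> 0.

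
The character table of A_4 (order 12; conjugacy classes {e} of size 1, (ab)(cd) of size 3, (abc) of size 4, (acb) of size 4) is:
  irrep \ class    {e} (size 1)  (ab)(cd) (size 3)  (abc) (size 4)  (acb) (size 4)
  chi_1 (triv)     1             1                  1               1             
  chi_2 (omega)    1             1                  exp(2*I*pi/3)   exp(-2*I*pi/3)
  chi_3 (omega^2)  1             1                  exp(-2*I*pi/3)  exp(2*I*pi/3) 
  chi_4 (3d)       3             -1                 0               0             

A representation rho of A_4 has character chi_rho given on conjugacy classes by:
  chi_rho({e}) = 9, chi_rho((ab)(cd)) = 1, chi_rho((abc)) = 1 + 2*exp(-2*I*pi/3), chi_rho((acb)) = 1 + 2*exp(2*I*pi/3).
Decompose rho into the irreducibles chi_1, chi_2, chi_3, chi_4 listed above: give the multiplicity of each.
Multiplicities: chi_1: 1, chi_2: 0, chi_3: 2, chi_4: 2.

Details: Use <chi_rho, chi> = (1/|G|) sum_C |C| * chi_rho(C) * conj(chi(C)) with |G| = 12 for each irreducible chi in the table:
  <chi_rho, chi_1> = (1/12)[1*(9)*conj(1) + 3*(1)*conj(1) + 4*(1 + 2*exp(-2*I*pi/3))*conj(1) + 4*(1 + 2*exp(2*I*pi/3))*conj(1)]
      = (1/12)[(9) + (3) + (4 + 8*exp(-2*I*pi/3)) + (4 + 8*exp(2*I*pi/3))] = 12/12 = 1
  <chi_rho, chi_2> = (1/12)[1*(9)*conj(1) + 3*(1)*conj(1) + 4*(1 + 2*exp(-2*I*pi/3))*conj(exp(2*I*pi/3)) + 4*(1 + 2*exp(2*I*pi/3))*conj(exp(-2*I*pi/3))]
      = (1/12)[(9) + (3) + (4*exp(-2*I*pi/3) + 8*exp(2*I*pi/3)) + (8*exp(-2*I*pi/3) + 4*exp(2*I*pi/3))] = 0/12 = 0
  <chi_rho, chi_3> = (1/12)[1*(9)*conj(1) + 3*(1)*conj(1) + 4*(1 + 2*exp(-2*I*pi/3))*conj(exp(-2*I*pi/3)) + 4*(1 + 2*exp(2*I*pi/3))*conj(exp(2*I*pi/3))]
      = (1/12)[(9) + (3) + (8 + 4*exp(2*I*pi/3)) + (8 + 4*exp(-2*I*pi/3))] = 24/12 = 2
  <chi_rho, chi_4> = (1/12)[1*(9)*conj(3) + 3*(1)*conj(-1) + 4*(1 + 2*exp(-2*I*pi/3))*conj(0) + 4*(1 + 2*exp(2*I*pi/3))*conj(0)]
      = (1/12)[(27) + (-3) + (0) + (0)] = 24/12 = 2
(Exp terms are combined using exp(i*s)*conj(exp(i*t)) = exp(i*(s-t)), and sums of them are collapsed using the identity that for every m > 1 the m distinct m-th roots of unity sum to 0, e.g. 1 + exp(2*I*pi/3) + exp(-2*I*pi/3) = 0.)
Dimension check: dim(rho) = sum (mult * dim) = 1*1 + 0*1 + 2*1 + 2*3 = 9 = chi_rho(e) = 9.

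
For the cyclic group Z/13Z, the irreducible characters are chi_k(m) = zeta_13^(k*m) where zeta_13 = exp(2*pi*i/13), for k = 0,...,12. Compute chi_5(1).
chi_5(1) = zeta_13^5 = exp(10*I*pi/13)

Justification: chi_5(1) = zeta_13^(5*1) = zeta_13^5. Since zeta_13^13 = 1, this equals zeta_13^5 = exp(2*pi*i*5/13) = exp(10*I*pi/13).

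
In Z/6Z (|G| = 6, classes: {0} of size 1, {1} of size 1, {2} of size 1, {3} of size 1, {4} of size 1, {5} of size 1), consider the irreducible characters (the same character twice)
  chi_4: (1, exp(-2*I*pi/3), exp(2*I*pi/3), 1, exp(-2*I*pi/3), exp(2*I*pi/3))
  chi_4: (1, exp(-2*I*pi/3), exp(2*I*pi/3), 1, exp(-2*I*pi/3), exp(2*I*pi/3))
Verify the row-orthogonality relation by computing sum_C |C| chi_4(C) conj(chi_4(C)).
Sum = 6 = |G| = 6; so <chi_4, chi_4> = 1 (norm-1 confirms irreducibility).

Compute term by term over conjugacy classes (|C| * chi_4(C) * conj(chi_4(C))):
  1*(1)*conj(1) + 1*(exp(-2*I*pi/3))*conj(exp(-2*I*pi/3)) + 1*(exp(2*I*pi/3))*conj(exp(2*I*pi/3)) + 1*(1)*conj(1) + 1*(exp(-2*I*pi/3))*conj(exp(-2*I*pi/3)) + 1*(exp(2*I*pi/3))*conj(exp(2*I*pi/3))
  = (1) + (1) + (1) + (1) + (1) + (1)
  = 6.
(Exp terms are combined using exp(i*s)*conj(exp(i*t)) = exp(i*(s-t)), and sums of them are collapsed using the identity that for every m > 1 the m distinct m-th roots of unity sum to 0, e.g. 1 + exp(2*I*pi/3) + exp(-2*I*pi/3) = 0.)
Dividing by |G| = 6 gives 6/6 = 1, matching the row-orthogonality relation <chi_4, chi_4> = [chi_4 = chi_4].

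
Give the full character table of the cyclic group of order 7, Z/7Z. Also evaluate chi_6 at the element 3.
Character table of Z/7Z (irreps indexed chi_0,...,chi_6 with chi_k(m) = zeta_7^(k*m), zeta_7 = exp(2*pi*i/7)):
  irrep \ class  {0} (size 1)  {1} (size 1)    {2} (size 1)    {3} (size 1)    {4} (size 1)    {5} (size 1)    {6} (size 1)  
  chi_0          1             1               1               1               1               1               1             
  chi_1          1             exp(2*I*pi/7)   exp(4*I*pi/7)   exp(6*I*pi/7)   exp(-6*I*pi/7)  exp(-4*I*pi/7)  exp(-2*I*pi/7)
  chi_2          1             exp(4*I*pi/7)   exp(-6*I*pi/7)  exp(-2*I*pi/7)  exp(2*I*pi/7)   exp(6*I*pi/7)   exp(-4*I*pi/7)
  chi_3          1             exp(6*I*pi/7)   exp(-2*I*pi/7)  exp(4*I*pi/7)   exp(-4*I*pi/7)  exp(2*I*pi/7)   exp(-6*I*pi/7)
  chi_4          1             exp(-6*I*pi/7)  exp(2*I*pi/7)   exp(-4*I*pi/7)  exp(4*I*pi/7)   exp(-2*I*pi/7)  exp(6*I*pi/7) 
  chi_5          1             exp(-4*I*pi/7)  exp(6*I*pi/7)   exp(2*I*pi/7)   exp(-2*I*pi/7)  exp(-6*I*pi/7)  exp(4*I*pi/7) 
  chi_6          1             exp(-2*I*pi/7)  exp(-4*I*pi/7)  exp(-6*I*pi/7)  exp(6*I*pi/7)   exp(4*I*pi/7)   exp(2*I*pi/7) 

Spot check: chi_6(3) = zeta_7^(6*3) = zeta_7^18 = exp(-6*I*pi/7).

Why: Z/7Z is abelian, so all 7 irreducible complex representations are 1-dimensional. They are given by chi_k(m) = zeta_7^(k*m) for k = 0,...,6. Row orthogonality: sum_m chi_k(m) conj(chi_l(m)) = 7 * [k = l].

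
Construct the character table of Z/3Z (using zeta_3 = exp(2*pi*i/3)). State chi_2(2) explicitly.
Character table of Z/3Z (irreps indexed chi_0,...,chi_2 with chi_k(m) = zeta_3^(k*m), zeta_3 = exp(2*pi*i/3)):
  irrep \ class  {0} (size 1)  {1} (size 1)    {2} (size 1)  
  chi_0          1             1               1             
  chi_1          1             exp(2*I*pi/3)   exp(-2*I*pi/3)
  chi_2          1             exp(-2*I*pi/3)  exp(2*I*pi/3) 

Spot check: chi_2(2) = zeta_3^(2*2) = zeta_3^4 = exp(2*I*pi/3).

Reasoning: Z/3Z is abelian, so all 3 irreducible complex representations are 1-dimensional. They are given by chi_k(m) = zeta_3^(k*m) for k = 0,...,2. Row orthogonality: sum_m chi_k(m) conj(chi_l(m)) = 3 * [k = l].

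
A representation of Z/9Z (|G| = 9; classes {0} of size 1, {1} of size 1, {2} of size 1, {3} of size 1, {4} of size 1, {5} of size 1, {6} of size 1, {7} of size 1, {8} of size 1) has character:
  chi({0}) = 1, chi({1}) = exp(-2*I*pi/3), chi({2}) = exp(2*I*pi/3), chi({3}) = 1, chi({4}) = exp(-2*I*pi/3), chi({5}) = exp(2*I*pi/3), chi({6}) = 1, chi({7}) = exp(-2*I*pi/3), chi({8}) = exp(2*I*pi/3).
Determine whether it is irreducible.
Irreducible: <chi, chi> = 1.

Explanation: <chi, chi> = (1/|G|) sum_C |C| * |chi(C)|^2 = (1/9)[1*|1|^2 + 1*|exp(-2*I*pi/3)|^2 + 1*|exp(2*I*pi/3)|^2 + 1*|1|^2 + 1*|exp(-2*I*pi/3)|^2 + 1*|exp(2*I*pi/3)|^2 + 1*|1|^2 + 1*|exp(-2*I*pi/3)|^2 + 1*|exp(2*I*pi/3)|^2]
  = (1/9)[(1) + (1) + (1) + (1) + (1) + (1) + (1) + (1) + (1)] = 9/9 = 1.
(Exp terms are combined using exp(i*s)*conj(exp(i*t)) = exp(i*(s-t)), and sums of them are collapsed using the identity that for every m > 1 the m distinct m-th roots of unity sum to 0, e.g. 1 + exp(2*I*pi/3) + exp(-2*I*pi/3) = 0.)
A character is irreducible iff <chi, chi> = 1, so this representation is irreducible.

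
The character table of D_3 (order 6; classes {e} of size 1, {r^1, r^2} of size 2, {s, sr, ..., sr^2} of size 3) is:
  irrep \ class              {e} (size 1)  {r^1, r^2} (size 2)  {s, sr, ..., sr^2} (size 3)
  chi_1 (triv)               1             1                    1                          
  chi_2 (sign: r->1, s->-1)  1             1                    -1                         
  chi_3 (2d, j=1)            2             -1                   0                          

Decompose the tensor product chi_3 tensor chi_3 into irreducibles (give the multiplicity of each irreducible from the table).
chi_3 tensor chi_3 = chi_1 + chi_2 + chi_3 (all other irreducibles have multiplicity 0).

Reasoning: The character of a tensor product is the pointwise product (chi_3 * chi_3)(C) = chi_3(C) * chi_3(C):
  {e}: (2)*(2), {r^1, r^2}: (-1)*(-1), {s, sr, ..., sr^2}: (0)*(0)
so (chi_3 * chi_3) takes values
  {e} -> 4, {r^1, r^2} -> 1, {s, sr, ..., sr^2} -> 0.
Now take the inner product of this character with each irreducible chi from the table, <chi_3*chi_3, chi> = (1/6) sum_C |C| (chi_3*chi_3)(C) conj(chi(C)):
  <chi_3*chi_3, chi_1> = (1/6)[1*(4)*conj(1) + 2*(1)*conj(1) + 3*(0)*conj(1)]
      = (1/6)[(4) + (2) + (0)] = 6/6 = 1
  <chi_3*chi_3, chi_2> = (1/6)[1*(4)*conj(1) + 2*(1)*conj(1) + 3*(0)*conj(-1)]
      = (1/6)[(4) + (2) + (0)] = 6/6 = 1
  <chi_3*chi_3, chi_3> = (1/6)[1*(4)*conj(2) + 2*(1)*conj(-1) + 3*(0)*conj(0)]
      = (1/6)[(8) + (-2) + (0)] = 6/6 = 1
Hence the multiplicities are chi_1: 1, chi_2: 1, chi_3: 1. Dimension check: dim(chi_3)*dim(chi_3) = 2*2 = 4 and sum (mult * dim) = 1*1 + 1*1 + 1*2 = 4.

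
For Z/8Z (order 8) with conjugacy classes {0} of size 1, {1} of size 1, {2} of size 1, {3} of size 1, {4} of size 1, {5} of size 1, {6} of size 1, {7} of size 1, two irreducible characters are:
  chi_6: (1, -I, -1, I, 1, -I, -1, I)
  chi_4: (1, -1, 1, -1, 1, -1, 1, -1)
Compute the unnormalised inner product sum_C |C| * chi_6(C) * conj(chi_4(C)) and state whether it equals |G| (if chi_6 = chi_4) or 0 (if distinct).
Sum = 0; so <chi_6, chi_4> = 0 (distinct irreducibles are orthogonal).

Compute term by term over conjugacy classes (|C| * chi_6(C) * conj(chi_4(C))):
  1*(1)*conj(1) + 1*(-I)*conj(-1) + 1*(-1)*conj(1) + 1*(I)*conj(-1) + 1*(1)*conj(1) + 1*(-I)*conj(-1) + 1*(-1)*conj(1) + 1*(I)*conj(-1)
  = (1) + (I) + (-1) + (-I) + (1) + (I) + (-1) + (-I)
  = 0.
(Exp terms are combined using exp(i*s)*conj(exp(i*t)) = exp(i*(s-t)), and sums of them are collapsed using the identity that for every m > 1 the m distinct m-th roots of unity sum to 0, e.g. 1 + exp(2*I*pi/3) + exp(-2*I*pi/3) = 0.)
Dividing by |G| = 8 gives 0/8 = 0, matching the row-orthogonality relation <chi_6, chi_4> = [chi_6 = chi_4].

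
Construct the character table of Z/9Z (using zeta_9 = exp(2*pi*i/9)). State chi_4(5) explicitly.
Character table of Z/9Z (irreps indexed chi_0,...,chi_8 with chi_k(m) = zeta_9^(k*m), zeta_9 = exp(2*pi*i/9)):
  irrep \ class  {0} (size 1)  {1} (size 1)    {2} (size 1)    {3} (size 1)    {4} (size 1)    {5} (size 1)    {6} (size 1)    {7} (size 1)    {8} (size 1)  
  chi_0          1             1               1               1               1               1               1               1               1             
  chi_1          1             exp(2*I*pi/9)   exp(4*I*pi/9)   exp(2*I*pi/3)   exp(8*I*pi/9)   exp(-8*I*pi/9)  exp(-2*I*pi/3)  exp(-4*I*pi/9)  exp(-2*I*pi/9)
  chi_2          1             exp(4*I*pi/9)   exp(8*I*pi/9)   exp(-2*I*pi/3)  exp(-2*I*pi/9)  exp(2*I*pi/9)   exp(2*I*pi/3)   exp(-8*I*pi/9)  exp(-4*I*pi/9)
  chi_3          1             exp(2*I*pi/3)   exp(-2*I*pi/3)  1               exp(2*I*pi/3)   exp(-2*I*pi/3)  1               exp(2*I*pi/3)   exp(-2*I*pi/3)
  chi_4          1             exp(8*I*pi/9)   exp(-2*I*pi/9)  exp(2*I*pi/3)   exp(-4*I*pi/9)  exp(4*I*pi/9)   exp(-2*I*pi/3)  exp(2*I*pi/9)   exp(-8*I*pi/9)
  chi_5          1             exp(-8*I*pi/9)  exp(2*I*pi/9)   exp(-2*I*pi/3)  exp(4*I*pi/9)   exp(-4*I*pi/9)  exp(2*I*pi/3)   exp(-2*I*pi/9)  exp(8*I*pi/9) 
  chi_6          1             exp(-2*I*pi/3)  exp(2*I*pi/3)   1               exp(-2*I*pi/3)  exp(2*I*pi/3)   1               exp(-2*I*pi/3)  exp(2*I*pi/3) 
  chi_7          1             exp(-4*I*pi/9)  exp(-8*I*pi/9)  exp(2*I*pi/3)   exp(2*I*pi/9)   exp(-2*I*pi/9)  exp(-2*I*pi/3)  exp(8*I*pi/9)   exp(4*I*pi/9) 
  chi_8          1             exp(-2*I*pi/9)  exp(-4*I*pi/9)  exp(-2*I*pi/3)  exp(-8*I*pi/9)  exp(8*I*pi/9)   exp(2*I*pi/3)   exp(4*I*pi/9)   exp(2*I*pi/9) 

Spot check: chi_4(5) = zeta_9^(4*5) = zeta_9^20 = exp(4*I*pi/9).

Argument: Z/9Z is abelian, so all 9 irreducible complex representations are 1-dimensional. They are given by chi_k(m) = zeta_9^(k*m) for k = 0,...,8. Row orthogonality: sum_m chi_k(m) conj(chi_l(m)) = 9 * [k = l].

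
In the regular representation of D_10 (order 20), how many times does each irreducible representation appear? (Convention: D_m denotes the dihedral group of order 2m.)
Each irreducible V_i of dimension d_i appears with multiplicity d_i, i.e. rho_reg = (direct sum over all irreducibles V_i) d_i V_i. The irreducible dimensions for D_10 are 1, 1, 1, 1, 2, 2, 2, 2: 4 irreducibles of dimension 1, each with multiplicity 1; 4 irreducibles of dimension 2, each with multiplicity 2. Total dimension 4*1*1 + 4*2*2 = 20 = |G|.

Details: General theorem: in the regular representation of a finite group G, each irreducible appears with multiplicity equal to its dimension. Check: dim(rho_reg) = sum d_i^2 = 1 + 1 + 1 + 1 + 4 + 4 + 4 + 4 = 20 = |G|.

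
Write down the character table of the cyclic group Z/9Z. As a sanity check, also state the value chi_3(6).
Character table of Z/9Z (irreps indexed chi_0,...,chi_8 with chi_k(m) = zeta_9^(k*m), zeta_9 = exp(2*pi*i/9)):
  irrep \ class  {0} (size 1)  {1} (size 1)    {2} (size 1)    {3} (size 1)    {4} (size 1)    {5} (size 1)    {6} (size 1)    {7} (size 1)    {8} (size 1)  
  chi_0          1             1               1               1               1               1               1               1               1             
  chi_1          1             exp(2*I*pi/9)   exp(4*I*pi/9)   exp(2*I*pi/3)   exp(8*I*pi/9)   exp(-8*I*pi/9)  exp(-2*I*pi/3)  exp(-4*I*pi/9)  exp(-2*I*pi/9)
  chi_2          1             exp(4*I*pi/9)   exp(8*I*pi/9)   exp(-2*I*pi/3)  exp(-2*I*pi/9)  exp(2*I*pi/9)   exp(2*I*pi/3)   exp(-8*I*pi/9)  exp(-4*I*pi/9)
  chi_3          1             exp(2*I*pi/3)   exp(-2*I*pi/3)  1               exp(2*I*pi/3)   exp(-2*I*pi/3)  1               exp(2*I*pi/3)   exp(-2*I*pi/3)
  chi_4          1             exp(8*I*pi/9)   exp(-2*I*pi/9)  exp(2*I*pi/3)   exp(-4*I*pi/9)  exp(4*I*pi/9)   exp(-2*I*pi/3)  exp(2*I*pi/9)   exp(-8*I*pi/9)
  chi_5          1             exp(-8*I*pi/9)  exp(2*I*pi/9)   exp(-2*I*pi/3)  exp(4*I*pi/9)   exp(-4*I*pi/9)  exp(2*I*pi/3)   exp(-2*I*pi/9)  exp(8*I*pi/9) 
  chi_6          1             exp(-2*I*pi/3)  exp(2*I*pi/3)   1               exp(-2*I*pi/3)  exp(2*I*pi/3)   1               exp(-2*I*pi/3)  exp(2*I*pi/3) 
  chi_7          1             exp(-4*I*pi/9)  exp(-8*I*pi/9)  exp(2*I*pi/3)   exp(2*I*pi/9)   exp(-2*I*pi/9)  exp(-2*I*pi/3)  exp(8*I*pi/9)   exp(4*I*pi/9) 
  chi_8          1             exp(-2*I*pi/9)  exp(-4*I*pi/9)  exp(-2*I*pi/3)  exp(-8*I*pi/9)  exp(8*I*pi/9)   exp(2*I*pi/3)   exp(4*I*pi/9)   exp(2*I*pi/9) 

Spot check: chi_3(6) = zeta_9^(3*6) = zeta_9^18 = 1.

Argument: Z/9Z is abelian, so all 9 irreducible complex representations are 1-dimensional. They are given by chi_k(m) = zeta_9^(k*m) for k = 0,...,8. Row orthogonality: sum_m chi_k(m) conj(chi_l(m)) = 9 * [k = l].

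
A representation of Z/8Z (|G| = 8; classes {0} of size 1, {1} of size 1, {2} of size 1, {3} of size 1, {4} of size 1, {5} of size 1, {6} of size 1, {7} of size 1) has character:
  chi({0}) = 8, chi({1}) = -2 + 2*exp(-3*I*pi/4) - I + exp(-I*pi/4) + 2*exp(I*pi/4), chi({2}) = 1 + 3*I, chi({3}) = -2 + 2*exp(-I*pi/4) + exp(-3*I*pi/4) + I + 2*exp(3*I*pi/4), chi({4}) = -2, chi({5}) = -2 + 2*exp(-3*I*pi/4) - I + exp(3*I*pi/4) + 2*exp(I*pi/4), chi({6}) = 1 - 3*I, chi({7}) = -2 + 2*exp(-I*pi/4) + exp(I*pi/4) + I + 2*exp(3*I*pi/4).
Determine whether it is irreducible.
Not irreducible (reducible): <chi, chi> = 14 > 1.

Argument: <chi, chi> = (1/|G|) sum_C |C| * |chi(C)|^2 = (1/8)[1*|8|^2 + 1*|-2 + 2*exp(-3*I*pi/4) - I + exp(-I*pi/4) + 2*exp(I*pi/4)|^2 + 1*|1 + 3*I|^2 + 1*|-2 + 2*exp(-I*pi/4) + exp(-3*I*pi/4) + I + 2*exp(3*I*pi/4)|^2 + 1*|-2|^2 + 1*|-2 + 2*exp(-3*I*pi/4) - I + exp(3*I*pi/4) + 2*exp(I*pi/4)|^2 + 1*|1 - 3*I|^2 + 1*|-2 + 2*exp(-I*pi/4) + exp(I*pi/4) + I + 2*exp(3*I*pi/4)|^2]
  = (1/8)[(64) + (6 - 7*exp(I*pi/4) - 3*exp(3*I*pi/4) - 4*exp(-I*pi/4) - 6*exp(-3*I*pi/4)) + (10) + (6 - 6*exp(I*pi/4) - 4*exp(3*I*pi/4) - 3*exp(-I*pi/4) - 7*exp(-3*I*pi/4)) + (4) + (6 - 6*exp(I*pi/4) - 4*exp(3*I*pi/4) - 3*exp(-I*pi/4) - 7*exp(-3*I*pi/4)) + (10) + (6 - 7*exp(I*pi/4) - 3*exp(3*I*pi/4) - 4*exp(-I*pi/4) - 6*exp(-3*I*pi/4))] = 112/8 = 14.
(Exp terms are combined using exp(i*s)*conj(exp(i*t)) = exp(i*(s-t)), and sums of them are collapsed using the identity that for every m > 1 the m distinct m-th roots of unity sum to 0, e.g. 1 + exp(2*I*pi/3) + exp(-2*I*pi/3) = 0.)
A character is irreducible iff <chi, chi> = 1, so this representation is reducible.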